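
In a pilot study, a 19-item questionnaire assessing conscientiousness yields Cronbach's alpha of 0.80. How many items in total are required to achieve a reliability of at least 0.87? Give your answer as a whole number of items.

Invert Spearman-Brown to solve for n:
n = r_target (1 − r_old) / [ r_old (1 − r_target) ]
n = [0.87 × 0.20] / [0.80 × 0.13]
  = 0.1740 / 0.1040 = 1.6731
1.6731 × 19 = 31.79 → 32 items

32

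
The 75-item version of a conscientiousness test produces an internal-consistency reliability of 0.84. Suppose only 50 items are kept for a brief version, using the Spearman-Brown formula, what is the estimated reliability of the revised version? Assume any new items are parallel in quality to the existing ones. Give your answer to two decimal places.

Length ratio n = 50/75 = 0.6667
Apply the Spearman-Brown prophecy formula, r' = nr / [1 + (n − 1)r]:
r_new = 0.6667·0.84 / [1 + (0.6667 − 1)·0.84]
r_new = 0.5600 / 0.7200 ≈ 0.7778

0.78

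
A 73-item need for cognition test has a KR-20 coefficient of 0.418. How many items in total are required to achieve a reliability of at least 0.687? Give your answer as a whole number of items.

224

n = 0.687 × (1 − 0.418) / [ 0.418 × (1 − 0.687) ]
n = 0.399834 / 0.130834 ≈ 3.0560
So the test needs 3.0560 × 73 ≈ 223.09 items; rounding up, 224.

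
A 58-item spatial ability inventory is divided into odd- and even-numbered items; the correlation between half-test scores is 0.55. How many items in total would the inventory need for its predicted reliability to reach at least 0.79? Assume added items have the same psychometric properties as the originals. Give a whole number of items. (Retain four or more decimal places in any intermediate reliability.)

Corrected full-test reliability: r_full = 2 × 0.55 / (1 + 0.55) ≈ 0.7097
n = r_tgt(1 − r_full) / [r_full(1 − r_tgt)] = 0.79 × 0.2903 / (0.7097 × 0.21) ≈ 1.5388
Required items = 1.5388 × 58 = 89.25, so 90 items.

90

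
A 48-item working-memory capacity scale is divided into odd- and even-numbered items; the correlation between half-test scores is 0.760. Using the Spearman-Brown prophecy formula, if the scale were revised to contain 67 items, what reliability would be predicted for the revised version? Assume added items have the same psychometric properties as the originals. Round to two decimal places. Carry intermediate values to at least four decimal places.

Full-test reliability from the split-half r: r_full = 2(0.760)/(1 + 0.760) = 0.8636
Then adjust to 67 items: n = 67/48 = 1.3958
r_new = n·r_full / (1 + (n − 1)·r_full) = 1.2054 / 1.3418 ≈ 0.8983

0.90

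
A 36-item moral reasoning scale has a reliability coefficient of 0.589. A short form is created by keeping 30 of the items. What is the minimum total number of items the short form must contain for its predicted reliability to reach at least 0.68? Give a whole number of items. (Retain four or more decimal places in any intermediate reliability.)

First, r for the 30-item form: n = 30/36 = 0.8333, so r_30 = 0.8333·0.589/(1 + (0.8333 − 1)·0.589) = 0.5443
Length factor from the short form to reach 0.68: n' = 0.68(1 − 0.5443) / [0.5443(1 − 0.68)] ≈ 1.7791
Items = 1.7791 × 30 ≈ 53.37 → 54

54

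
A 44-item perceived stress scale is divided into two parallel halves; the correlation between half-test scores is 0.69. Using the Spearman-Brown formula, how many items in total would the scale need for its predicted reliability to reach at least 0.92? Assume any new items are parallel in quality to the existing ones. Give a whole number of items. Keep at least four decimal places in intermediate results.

r_full = 2(0.69)/(1 + 0.69) = 0.8166
Solve Spearman-Brown for n: n = 0.92(1 − 0.8166) / [0.8166(1 − 0.92)] = 2.5828
Required items = 2.5828 × 44 = 113.64, so 114 items.

114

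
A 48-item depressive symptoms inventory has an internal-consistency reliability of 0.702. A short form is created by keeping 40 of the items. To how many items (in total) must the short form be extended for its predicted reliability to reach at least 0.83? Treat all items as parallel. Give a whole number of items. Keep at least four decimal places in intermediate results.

First, r for the 40-item form: n = 40/48 = 0.8333, so r_40 = 0.8333·0.702/(1 + (0.8333 − 1)·0.702) = 0.6625
Length factor from the short form to reach 0.83: n' = 0.83(1 − 0.6625) / [0.6625(1 − 0.83)] ≈ 2.4872
Items = 2.4872 × 40 ≈ 99.49 → 100

100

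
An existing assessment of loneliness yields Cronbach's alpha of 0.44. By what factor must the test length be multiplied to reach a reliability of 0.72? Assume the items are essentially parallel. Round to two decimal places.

n = 0.72(1 − 0.44) / [0.44(1 − 0.72)]
  = 0.4032 / 0.1232 = 3.2727

3.27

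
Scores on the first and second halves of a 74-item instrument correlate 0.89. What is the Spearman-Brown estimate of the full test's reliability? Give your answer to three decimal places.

0.942

The full test is twice the length of either half (n = 2).
r_full = 2(0.89) / (1 + 0.89)
       = 1.7800 / 1.8900 = 0.9418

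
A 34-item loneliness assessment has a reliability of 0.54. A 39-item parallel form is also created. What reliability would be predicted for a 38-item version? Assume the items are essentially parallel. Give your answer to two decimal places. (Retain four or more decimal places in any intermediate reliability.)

0.57

Only the ratio of lengths matters: n = 38/34 = 1.1176
r_{38} = n·r / (1 + (n − 1)·r) = 0.6035 / 1.0635 ≈ 0.5675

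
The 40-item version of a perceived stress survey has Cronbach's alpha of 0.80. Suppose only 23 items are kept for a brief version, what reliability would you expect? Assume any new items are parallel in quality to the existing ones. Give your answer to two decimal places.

0.70

Length ratio n = 23/40 = 0.575
By Spearman-Brown, r_new = n r / (1 + (n − 1) r).
r_new = 0.575·0.80 / [1 + (0.575 − 1)·0.80]
     = 0.4600 / 0.6600 = 0.6970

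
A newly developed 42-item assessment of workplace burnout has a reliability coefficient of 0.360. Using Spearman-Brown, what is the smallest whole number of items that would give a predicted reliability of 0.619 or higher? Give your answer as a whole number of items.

122

n = [0.619 × 0.640] / [0.360 × 0.381]
n = 0.396160 / 0.137160 ≈ 2.8883
2.8883 × 42 = 121.31 → 122 items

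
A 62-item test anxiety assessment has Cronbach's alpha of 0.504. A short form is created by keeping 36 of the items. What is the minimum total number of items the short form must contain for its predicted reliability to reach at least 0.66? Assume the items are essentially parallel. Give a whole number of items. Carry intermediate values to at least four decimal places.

119

First, r for the 36-item form: n = 36/62 = 0.5806, so r_36 = 0.5806·0.504/(1 + (0.5806 − 1)·0.504) = 0.3711
Then solve for n' with r_old = 0.3711, r_target = 0.66: n' = 0.66(1 − 0.3711)/[0.3711(1 − 0.66)] = 3.2897
Total items = 3.2897 × 36 = 118.43, rounded up to 119.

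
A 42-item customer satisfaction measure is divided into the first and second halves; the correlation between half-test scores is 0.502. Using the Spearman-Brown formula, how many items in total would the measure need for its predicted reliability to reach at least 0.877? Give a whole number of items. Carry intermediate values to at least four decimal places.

149

r_full = 2(0.502)/(1 + 0.502) = 0.6684
Solve Spearman-Brown for n: n = 0.877(1 − 0.6684) / [0.6684(1 − 0.877)] = 3.5373
Items = 3.5373 × 42 ≈ 148.57 → 149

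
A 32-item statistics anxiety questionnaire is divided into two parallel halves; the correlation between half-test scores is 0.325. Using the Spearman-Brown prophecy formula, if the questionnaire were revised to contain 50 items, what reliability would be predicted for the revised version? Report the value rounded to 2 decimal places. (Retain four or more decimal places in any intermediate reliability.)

0.60

Spearman-Brown correction (n = 2): r_full = 2·0.325/(1 + 0.325) = 0.4906
Then adjust to 50 items: n = 50/32 = 1.5625
r_new = n·r_full / (1 + (n − 1)·r_full) = 0.7666 / 1.2760 ≈ 0.6008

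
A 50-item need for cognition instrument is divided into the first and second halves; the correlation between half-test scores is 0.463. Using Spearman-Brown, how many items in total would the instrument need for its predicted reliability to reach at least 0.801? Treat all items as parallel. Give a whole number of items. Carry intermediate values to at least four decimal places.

Corrected full-test reliability: r_full = 2 × 0.463 / (1 + 0.463) ≈ 0.6329
n = r_tgt(1 − r_full) / [r_full(1 − r_tgt)] = 0.801 × 0.3671 / (0.6329 × 0.199) ≈ 2.3347
Items = 2.3347 × 50 ≈ 116.74 → 117

117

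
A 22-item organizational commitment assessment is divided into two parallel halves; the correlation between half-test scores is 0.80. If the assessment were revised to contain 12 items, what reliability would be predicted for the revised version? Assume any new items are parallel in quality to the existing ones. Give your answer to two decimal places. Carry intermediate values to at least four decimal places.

Full-test reliability from the split-half r: r_full = 2(0.80)/(1 + 0.80) = 0.8889
Length factor from 22 to 12 items: n = 12/22 = 0.5455
r_new = n·r_full / (1 + (n − 1)·r_full) = 0.4849 / 0.5960 ≈ 0.8136

0.81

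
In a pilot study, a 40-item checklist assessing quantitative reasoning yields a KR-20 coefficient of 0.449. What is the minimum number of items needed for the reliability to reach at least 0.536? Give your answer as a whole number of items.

57

Invert Spearman-Brown to solve for n:
n = r*(1 − r) / [ r (1 − r*) ]
n = [0.536 × 0.551] / [0.449 × 0.464]
  = 0.295336 / 0.208336 = 1.4176
Items needed = n × 40 = 1.4176 × 40 ≈ 56.70 → round up to 57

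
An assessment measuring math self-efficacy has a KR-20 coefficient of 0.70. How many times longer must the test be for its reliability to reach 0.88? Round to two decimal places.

n = 0.88(1 − 0.70) / [0.70(1 − 0.88)]
  = 0.2640 / 0.0840 = 3.1429

3.14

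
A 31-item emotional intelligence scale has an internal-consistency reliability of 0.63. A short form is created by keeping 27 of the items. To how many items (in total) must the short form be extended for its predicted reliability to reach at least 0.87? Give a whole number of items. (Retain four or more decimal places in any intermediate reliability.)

First, r for the 27-item form: n = 27/31 = 0.8710, so r_27 = 0.8710·0.63/(1 + (0.8710 − 1)·0.63) = 0.5973
Length factor from the short form to reach 0.87: n' = 0.87(1 − 0.5973) / [0.5973(1 − 0.87)] ≈ 4.5120
Total items = 4.5120 × 27 = 121.82, rounded up to 122.

122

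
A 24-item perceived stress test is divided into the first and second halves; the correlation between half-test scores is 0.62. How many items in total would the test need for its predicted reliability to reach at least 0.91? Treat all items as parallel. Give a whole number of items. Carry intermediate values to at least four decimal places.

Corrected full-test reliability: r_full = 2 × 0.62 / (1 + 0.62) ≈ 0.7654
Solve Spearman-Brown for n: n = 0.91(1 − 0.7654) / [0.7654(1 − 0.91)] = 3.0991
Items = 3.0991 × 24 ≈ 74.38 → 75

75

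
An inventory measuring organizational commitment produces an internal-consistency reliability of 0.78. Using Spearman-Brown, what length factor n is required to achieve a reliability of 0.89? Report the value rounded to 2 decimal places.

Rearranging the Spearman-Brown formula for n,
n = r_target (1 − r_old) / [ r_old (1 − r_target) ]
n = 0.89(1 − 0.78) / [0.78(1 − 0.89)]
  = 0.1958 / 0.0858 = 2.2821

2.28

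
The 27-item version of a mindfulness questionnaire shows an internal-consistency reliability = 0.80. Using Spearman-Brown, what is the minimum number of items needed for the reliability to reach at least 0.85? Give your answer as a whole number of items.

39

n = 0.85(1 − 0.80) / [0.80(1 − 0.85)]
  = 0.1700 / 0.1200 = 1.4167
So the test needs 1.4167 × 27 ≈ 38.25 items; rounding up, 39.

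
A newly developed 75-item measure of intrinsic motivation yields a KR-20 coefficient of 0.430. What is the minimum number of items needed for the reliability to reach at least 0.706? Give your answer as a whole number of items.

Invert Spearman-Brown to solve for n:
n = r_target (1 − r_old) / [ r_old (1 − r_target) ]
n = [0.706 × 0.570] / [0.430 × 0.294]
  = 0.402420 / 0.126420 = 3.1832
So the test needs 3.1832 × 75 ≈ 238.74 items; rounding up, 239.

239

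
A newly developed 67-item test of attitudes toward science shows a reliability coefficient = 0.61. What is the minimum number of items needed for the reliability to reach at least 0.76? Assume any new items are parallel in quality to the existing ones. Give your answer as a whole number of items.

136

Rearranging the Spearman-Brown formula for n,
n = r*(1 − r) / [ r (1 − r*) ]
n = 0.76 × (1 − 0.61) / [ 0.61 × (1 − 0.76) ]
  = 0.2964 / 0.1464 = 2.0246
2.0246 × 67 = 135.65 → 136 items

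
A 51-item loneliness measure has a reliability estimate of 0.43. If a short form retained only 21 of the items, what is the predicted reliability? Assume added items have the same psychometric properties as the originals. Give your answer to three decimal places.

n = 21/51 = 0.4118
r_new = (0.4118 × 0.43) / (1 + (0.4118 − 1) × 0.43)
     = 0.1771 / 0.7471 = 0.2370

0.237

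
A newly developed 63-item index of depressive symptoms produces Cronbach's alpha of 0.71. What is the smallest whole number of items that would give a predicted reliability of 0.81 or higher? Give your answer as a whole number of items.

110

n = [0.81 × 0.29] / [0.71 × 0.19]
n = 0.2349 / 0.1349 ≈ 1.7413
So the test needs 1.7413 × 63 ≈ 109.70 items; rounding up, 110.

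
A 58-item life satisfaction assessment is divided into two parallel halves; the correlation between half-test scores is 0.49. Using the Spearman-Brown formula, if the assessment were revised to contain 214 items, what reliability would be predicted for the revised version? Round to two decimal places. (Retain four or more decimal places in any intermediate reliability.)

Full-test reliability from the split-half r: r_full = 2(0.49)/(1 + 0.49) = 0.6577
Then adjust to 214 items: n = 214/58 = 3.6897
r_new = n·r_full / (1 + (n − 1)·r_full) = 2.4267 / 2.7690 ≈ 0.8764

0.88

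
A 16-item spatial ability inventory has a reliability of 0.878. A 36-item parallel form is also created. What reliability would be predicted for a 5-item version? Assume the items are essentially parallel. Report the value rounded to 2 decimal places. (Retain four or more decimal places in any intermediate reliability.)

0.69

Only the ratio of lengths matters: n = 5/16 = 0.3125
r_{5} = n·r / (1 + (n − 1)·r) = 0.2744 / 0.3964 ≈ 0.6922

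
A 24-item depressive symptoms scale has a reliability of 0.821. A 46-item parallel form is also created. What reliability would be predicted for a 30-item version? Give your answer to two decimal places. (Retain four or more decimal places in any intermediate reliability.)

0.85

Only the ratio of lengths matters: n = 30/24 = 1.2500
r_{30} = n·r / (1 + (n − 1)·r) = 1.0262 / 1.2052 ≈ 0.8515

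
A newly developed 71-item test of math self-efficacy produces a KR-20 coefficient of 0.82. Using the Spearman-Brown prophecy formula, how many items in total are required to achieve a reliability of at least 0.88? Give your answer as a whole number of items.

Invert Spearman-Brown to solve for n:
n = r*(1 − r) / [ r (1 − r*) ]
n = 0.88 × (1 − 0.82) / [ 0.82 × (1 − 0.88) ]
  = 0.1584 / 0.0984 = 1.6098
Items needed = n × 71 = 1.6098 × 71 ≈ 114.30 → round up to 115

115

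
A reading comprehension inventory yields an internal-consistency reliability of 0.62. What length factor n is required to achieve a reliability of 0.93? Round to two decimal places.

Spearman-Brown solved for the length factor n:
n = r_target (1 − r_old) / [ r_old (1 − r_target) ]
n = [0.93 × 0.38] / [0.62 × 0.07]
n = 0.3534 / 0.0434 ≈ 8.1429

8.14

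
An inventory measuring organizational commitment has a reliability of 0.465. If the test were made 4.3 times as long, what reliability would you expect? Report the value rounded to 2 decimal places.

Spearman-Brown: r_new = n·r / (1 + (n − 1)·r)
r_new = 4.3·0.465 / [1 + (4.3 − 1)·0.465]
     = 1.9995 / 2.5345 = 0.7889

0.79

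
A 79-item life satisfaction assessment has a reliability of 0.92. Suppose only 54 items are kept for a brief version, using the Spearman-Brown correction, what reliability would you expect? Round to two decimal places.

0.89

Length ratio n = 54/79 = 0.6835
r_new = (0.6835 × 0.92) / (1 + (0.6835 − 1) × 0.92)
     = 0.6288 / 0.7088 = 0.8871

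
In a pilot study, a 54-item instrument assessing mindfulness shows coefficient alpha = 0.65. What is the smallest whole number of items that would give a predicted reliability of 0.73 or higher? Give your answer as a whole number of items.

Rearranging the Spearman-Brown formula for n,
n = r*(1 − r) / [ r (1 − r*) ]
n = 0.73 × (1 − 0.65) / [ 0.65 × (1 − 0.73) ]
n = 0.2555 / 0.1755 ≈ 1.4558
So the test needs 1.4558 × 54 ≈ 78.61 items; rounding up, 79.

79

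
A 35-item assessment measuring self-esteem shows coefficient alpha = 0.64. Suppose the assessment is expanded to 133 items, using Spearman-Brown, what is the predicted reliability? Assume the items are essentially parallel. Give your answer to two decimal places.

The new length is 133/35 = 3.8 times the old.
Spearman-Brown: r_new = n·r / (1 + (n − 1)·r)
r_new = (3.8 × 0.64) / (1 + (3.8 − 1) × 0.64)
     = 2.4320 / 2.7920 = 0.8711

0.87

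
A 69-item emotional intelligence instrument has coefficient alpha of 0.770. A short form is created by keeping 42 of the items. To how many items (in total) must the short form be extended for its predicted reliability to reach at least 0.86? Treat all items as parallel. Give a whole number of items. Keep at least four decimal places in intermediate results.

127

First, r for the 42-item form: n = 42/69 = 0.6087, so r_42 = 0.6087·0.770/(1 + (0.6087 − 1)·0.770) = 0.6708
Then solve for n' with r_old = 0.6708, r_target = 0.86: n' = 0.86(1 − 0.6708)/[0.6708(1 − 0.86)] = 3.0147
Items = 3.0147 × 42 ≈ 126.62 → 127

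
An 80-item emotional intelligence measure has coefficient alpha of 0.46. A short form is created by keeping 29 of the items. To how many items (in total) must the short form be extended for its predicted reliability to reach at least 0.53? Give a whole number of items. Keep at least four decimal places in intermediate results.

Short-form reliability: n = 29/80 = 0.3625; r_29 = n·r/(1+(n−1)r) ≈ 0.2359
Then solve for n' with r_old = 0.2359, r_target = 0.53: n' = 0.53(1 − 0.2359)/[0.2359(1 − 0.53)] = 3.6526
Items = 3.6526 × 29 ≈ 105.93 → 106

106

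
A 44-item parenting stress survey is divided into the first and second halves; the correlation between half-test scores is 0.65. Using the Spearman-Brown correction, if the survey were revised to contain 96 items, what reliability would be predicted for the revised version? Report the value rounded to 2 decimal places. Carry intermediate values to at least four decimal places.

0.89

Full-test reliability from the split-half r: r_full = 2(0.65)/(1 + 0.65) = 0.7879
Length factor from 44 to 96 items: n = 96/44 = 2.1818
r_new = n·r_full / (1 + (n − 1)·r_full) = 1.7190 / 1.9311 ≈ 0.8902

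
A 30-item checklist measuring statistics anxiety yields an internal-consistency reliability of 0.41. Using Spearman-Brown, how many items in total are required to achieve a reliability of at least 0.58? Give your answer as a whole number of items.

60

Spearman-Brown solved for the length factor n:
n = r*(1 − r) / [ r (1 − r*) ]
n = 0.58 × (1 − 0.41) / [ 0.41 × (1 − 0.58) ]
n = 0.3422 / 0.1722 ≈ 1.9872
1.9872 × 30 = 59.62 → 60 items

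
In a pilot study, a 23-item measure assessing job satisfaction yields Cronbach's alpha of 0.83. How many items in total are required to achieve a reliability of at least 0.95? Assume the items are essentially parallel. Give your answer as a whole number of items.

n = 0.95(1 − 0.83) / [0.83(1 − 0.95)]
n = 0.1615 / 0.0415 ≈ 3.8916
3.8916 × 23 = 89.51 → 90 items

90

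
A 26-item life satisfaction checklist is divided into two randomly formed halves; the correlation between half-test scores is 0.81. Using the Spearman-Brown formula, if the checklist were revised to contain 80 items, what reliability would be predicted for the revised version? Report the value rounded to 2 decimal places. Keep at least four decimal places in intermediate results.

First correct the split-half correlation to full-test reliability: r_full = 2 × 0.81 / (1 + 0.81) ≈ 0.8950
Then adjust to 80 items: n = 80/26 = 3.0769
r_new = n·r_full / (1 + (n − 1)·r_full) = 2.7538 / 2.8588 ≈ 0.9633

0.96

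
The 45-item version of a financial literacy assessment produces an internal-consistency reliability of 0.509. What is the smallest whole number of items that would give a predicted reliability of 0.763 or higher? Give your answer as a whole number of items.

140

Spearman-Brown solved for the length factor n:
n = r*(1 − r) / [ r (1 − r*) ]
n = 0.763(1 − 0.509) / [0.509(1 − 0.763)]
  = 0.374633 / 0.120633 = 3.1056
3.1056 × 45 = 139.75 → 140 items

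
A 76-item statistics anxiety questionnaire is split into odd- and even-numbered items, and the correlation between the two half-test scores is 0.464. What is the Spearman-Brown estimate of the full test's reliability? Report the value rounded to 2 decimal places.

0.63

Apply the Spearman-Brown correction with n = 2:
r_full = 2(0.464) / (1 + 0.464)
       = 0.9280 / 1.4640 = 0.6339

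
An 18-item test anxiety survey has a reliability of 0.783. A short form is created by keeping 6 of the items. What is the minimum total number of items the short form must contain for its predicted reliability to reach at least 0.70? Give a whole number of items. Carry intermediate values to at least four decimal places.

First, r for the 6-item form: n = 6/18 = 0.3333, so r_6 = 0.3333·0.783/(1 + (0.3333 − 1)·0.783) = 0.5460
Length factor from the short form to reach 0.70: n' = 0.70(1 − 0.5460) / [0.5460(1 − 0.70)] ≈ 1.9402
Items = 1.9402 × 6 ≈ 11.64 → 12

12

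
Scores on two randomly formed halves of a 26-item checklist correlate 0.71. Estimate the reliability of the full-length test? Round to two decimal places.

0.83

Apply the Spearman-Brown correction with n = 2:
r_full = 2r_hh / (1 + r_hh) = 2 × 0.71 / (1 + 0.71)
       = 1.4200 / 1.7100 = 0.8304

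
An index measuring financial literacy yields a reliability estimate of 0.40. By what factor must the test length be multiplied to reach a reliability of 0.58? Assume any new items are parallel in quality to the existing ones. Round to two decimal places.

Rearranging the Spearman-Brown formula for n,
n = r_target (1 − r_old) / [ r_old (1 − r_target) ]
n = [0.58 × 0.60] / [0.40 × 0.42]
n = 0.3480 / 0.1680 ≈ 2.0714

2.07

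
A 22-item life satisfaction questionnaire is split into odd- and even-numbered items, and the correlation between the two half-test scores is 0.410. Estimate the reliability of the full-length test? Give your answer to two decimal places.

0.58

Apply the Spearman-Brown correction with n = 2:
r_full = 2(0.410) / (1 + 0.410)
       = 0.8200 / 1.4100 = 0.5816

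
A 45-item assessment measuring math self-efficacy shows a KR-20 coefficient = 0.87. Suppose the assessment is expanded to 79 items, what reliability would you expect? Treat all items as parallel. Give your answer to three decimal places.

Length ratio n = 79/45 = 1.7556
By Spearman-Brown, r_new = n r / (1 + (n − 1) r).
r_new = 1.7556·0.87 / [1 + (1.7556 − 1)·0.87]
r_new = 1.5274 / 1.6574 ≈ 0.9216

0.922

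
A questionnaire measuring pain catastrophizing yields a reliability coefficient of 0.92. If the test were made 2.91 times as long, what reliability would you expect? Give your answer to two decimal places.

0.97

Apply the Spearman-Brown prophecy formula, r' = nr / [1 + (n − 1)r]:
r_new = (2.91 × 0.92) / (1 + (2.91 − 1) × 0.92)
r_new = 2.6772 / 2.7572 ≈ 0.9710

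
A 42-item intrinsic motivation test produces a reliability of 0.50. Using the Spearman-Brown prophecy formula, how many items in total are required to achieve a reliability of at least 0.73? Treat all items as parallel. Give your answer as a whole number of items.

114

Rearranging the Spearman-Brown formula for n,
n = r*(1 − r) / [ r (1 − r*) ]
n = 0.73 × (1 − 0.50) / [ 0.50 × (1 − 0.73) ]
  = 0.3650 / 0.1350 = 2.7037
2.7037 × 42 = 113.56 → 114 items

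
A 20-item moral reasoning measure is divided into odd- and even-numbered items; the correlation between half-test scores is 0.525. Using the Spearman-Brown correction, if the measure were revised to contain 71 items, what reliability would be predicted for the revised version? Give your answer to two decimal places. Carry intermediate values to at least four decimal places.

0.89

Spearman-Brown correction (n = 2): r_full = 2·0.525/(1 + 0.525) = 0.6885
Length factor from 20 to 71 items: n = 71/20 = 3.5500
r_new = n·r_full / (1 + (n − 1)·r_full) = 2.4442 / 2.7557 ≈ 0.8870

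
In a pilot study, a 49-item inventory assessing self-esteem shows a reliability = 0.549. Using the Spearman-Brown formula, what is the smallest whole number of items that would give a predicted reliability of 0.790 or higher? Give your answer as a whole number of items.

152

n = 0.790(1 − 0.549) / [0.549(1 − 0.790)]
n = 0.356290 / 0.115290 ≈ 3.0904
Items needed = n × 49 = 3.0904 × 49 ≈ 151.43 → round up to 152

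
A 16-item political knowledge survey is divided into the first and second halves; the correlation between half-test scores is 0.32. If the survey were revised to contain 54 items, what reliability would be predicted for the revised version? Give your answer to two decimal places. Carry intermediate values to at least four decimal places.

Spearman-Brown correction (n = 2): r_full = 2·0.32/(1 + 0.32) = 0.4848
Then adjust to 54 items: n = 54/16 = 3.3750
r_new = n·r_full / (1 + (n − 1)·r_full) = 1.6362 / 2.1514 ≈ 0.7605

0.76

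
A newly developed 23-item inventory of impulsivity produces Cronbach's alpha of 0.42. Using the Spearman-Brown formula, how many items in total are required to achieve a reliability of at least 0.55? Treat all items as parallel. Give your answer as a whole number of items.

39

Invert Spearman-Brown to solve for n:
n = r_target (1 − r_old) / [ r_old (1 − r_target) ]
n = 0.55 × (1 − 0.42) / [ 0.42 × (1 − 0.55) ]
  = 0.3190 / 0.1890 = 1.6878
So the test needs 1.6878 × 23 ≈ 38.82 items; rounding up, 39.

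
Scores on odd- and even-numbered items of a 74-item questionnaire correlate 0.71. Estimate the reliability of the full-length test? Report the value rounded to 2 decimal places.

The full test is twice the length of either half (n = 2).
r_full = 2(0.71) / (1 + 0.71)
       = 1.4200 / 1.7100 = 0.8304

0.83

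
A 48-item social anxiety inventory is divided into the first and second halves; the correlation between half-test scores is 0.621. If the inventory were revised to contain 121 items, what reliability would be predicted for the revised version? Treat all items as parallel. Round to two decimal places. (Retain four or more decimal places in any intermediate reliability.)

Spearman-Brown correction (n = 2): r_full = 2·0.621/(1 + 0.621) = 0.7662
Length factor from 48 to 121 items: n = 121/48 = 2.5208
r_new = n·r_full / (1 + (n − 1)·r_full) = 1.9314 / 2.1652 ≈ 0.8920

0.89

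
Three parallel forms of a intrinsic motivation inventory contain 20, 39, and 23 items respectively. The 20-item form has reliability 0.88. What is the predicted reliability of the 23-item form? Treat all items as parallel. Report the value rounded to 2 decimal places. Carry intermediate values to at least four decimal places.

0.89

The 39-item form is not needed; work directly from the 20-item form with n = 23/20 = 1.1500.
r_{23} = n·r / (1 + (n − 1)·r) = 1.0120 / 1.1320 ≈ 0.8940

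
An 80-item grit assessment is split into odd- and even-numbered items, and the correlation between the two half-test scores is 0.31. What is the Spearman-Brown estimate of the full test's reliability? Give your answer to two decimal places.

Apply the Spearman-Brown correction with n = 2:
r_full = 2(0.31) / (1 + 0.31)
       = 0.6200 / 1.3100 = 0.4733

0.47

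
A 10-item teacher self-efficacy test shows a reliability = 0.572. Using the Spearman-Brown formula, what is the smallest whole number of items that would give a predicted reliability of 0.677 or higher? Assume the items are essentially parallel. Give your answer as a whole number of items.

16

n = 0.677 × (1 − 0.572) / [ 0.572 × (1 − 0.677) ]
  = 0.289756 / 0.184756 = 1.5683
So the test needs 1.5683 × 10 ≈ 15.68 items; rounding up, 16.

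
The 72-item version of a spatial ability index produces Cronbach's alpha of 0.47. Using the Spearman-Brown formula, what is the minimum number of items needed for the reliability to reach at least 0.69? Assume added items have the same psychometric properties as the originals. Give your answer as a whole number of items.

181

Spearman-Brown solved for the length factor n:
n = r*(1 − r) / [ r (1 − r*) ]
n = [0.69 × 0.53] / [0.47 × 0.31]
n = 0.3657 / 0.1457 ≈ 2.5100
So the test needs 2.5100 × 72 ≈ 180.72 items; rounding up, 181.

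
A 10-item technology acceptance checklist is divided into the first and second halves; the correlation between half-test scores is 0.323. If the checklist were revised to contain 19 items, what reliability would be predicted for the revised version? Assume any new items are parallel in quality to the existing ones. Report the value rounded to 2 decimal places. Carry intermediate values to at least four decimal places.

Full-test reliability from the split-half r: r_full = 2(0.323)/(1 + 0.323) = 0.4883
Then adjust to 19 items: n = 19/10 = 1.9000
r_new = n·r_full / (1 + (n − 1)·r_full) = 0.9278 / 1.4395 ≈ 0.6445

0.64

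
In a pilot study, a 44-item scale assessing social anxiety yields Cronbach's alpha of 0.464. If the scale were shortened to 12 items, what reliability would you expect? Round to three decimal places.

0.191

n = 12/44 = 0.2727
Spearman-Brown: r_new = n·r / (1 + (n − 1)·r)
r_new = 0.2727·0.464 / [1 + (0.2727 − 1)·0.464]
     = 0.1265 / 0.6625 = 0.1909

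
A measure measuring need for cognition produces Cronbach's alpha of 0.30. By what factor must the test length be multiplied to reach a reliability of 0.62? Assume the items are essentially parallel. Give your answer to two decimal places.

Invert Spearman-Brown to solve for n:
n = r_target (1 − r_old) / [ r_old (1 − r_target) ]
n = 0.62 × (1 − 0.30) / [ 0.30 × (1 − 0.62) ]
n = 0.4340 / 0.1140 ≈ 3.8070

3.81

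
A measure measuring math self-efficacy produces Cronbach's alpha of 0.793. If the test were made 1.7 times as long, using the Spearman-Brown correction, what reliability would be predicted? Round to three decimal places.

Spearman-Brown: r_new = n·r / (1 + (n − 1)·r)
r_new = (1.7 × 0.793) / (1 + (1.7 − 1) × 0.793)
r_new = 1.3481 / 1.5551 ≈ 0.8669

0.867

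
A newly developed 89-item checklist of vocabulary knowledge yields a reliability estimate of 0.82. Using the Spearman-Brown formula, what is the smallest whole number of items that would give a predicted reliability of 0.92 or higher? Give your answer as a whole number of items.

225

n = [0.92 × 0.18] / [0.82 × 0.08]
  = 0.1656 / 0.0656 = 2.5244
Items needed = n × 89 = 2.5244 × 89 ≈ 224.67 → round up to 225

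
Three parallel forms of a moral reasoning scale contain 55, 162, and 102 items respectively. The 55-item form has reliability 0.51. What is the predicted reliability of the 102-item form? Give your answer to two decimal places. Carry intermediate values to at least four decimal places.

0.66

The 162-item form is not needed; work directly from the 55-item form with n = 102/55 = 1.8545.
r_{102} = n·r / (1 + (n − 1)·r) = 0.9458 / 1.4358 ≈ 0.6587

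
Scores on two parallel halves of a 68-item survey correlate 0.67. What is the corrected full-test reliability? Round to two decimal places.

0.80

r_full = 2r_hh / (1 + r_hh) = 2 × 0.67 / (1 + 0.67)
r_full = 1.3400 / 1.6700 ≈ 0.8024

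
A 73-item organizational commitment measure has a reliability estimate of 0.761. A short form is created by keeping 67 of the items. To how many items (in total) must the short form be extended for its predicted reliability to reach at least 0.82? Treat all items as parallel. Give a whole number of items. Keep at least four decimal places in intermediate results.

105

Short-form reliability: n = 67/73 = 0.9178; r_67 = n·r/(1+(n−1)r) ≈ 0.7451
Length factor from the short form to reach 0.82: n' = 0.82(1 − 0.7451) / [0.7451(1 − 0.82)] ≈ 1.5585
Items = 1.5585 × 67 ≈ 104.42 → 105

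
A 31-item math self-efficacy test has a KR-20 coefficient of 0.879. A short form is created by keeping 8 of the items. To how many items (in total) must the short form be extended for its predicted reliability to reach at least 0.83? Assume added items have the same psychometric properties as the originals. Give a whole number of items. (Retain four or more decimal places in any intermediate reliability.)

First, r for the 8-item form: n = 8/31 = 0.2581, so r_8 = 0.2581·0.879/(1 + (0.2581 − 1)·0.879) = 0.6522
Then solve for n' with r_old = 0.6522, r_target = 0.83: n' = 0.83(1 − 0.6522)/[0.6522(1 − 0.83)] = 2.6036
Total items = 2.6036 × 8 = 20.83, rounded up to 21.

21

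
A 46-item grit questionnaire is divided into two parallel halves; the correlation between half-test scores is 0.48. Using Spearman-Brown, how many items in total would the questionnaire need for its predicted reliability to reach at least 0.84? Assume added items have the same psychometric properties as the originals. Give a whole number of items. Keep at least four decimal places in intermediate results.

r_full = 2(0.48)/(1 + 0.48) = 0.6486
Solve Spearman-Brown for n: n = 0.84(1 − 0.6486) / [0.6486(1 − 0.84)] = 2.8444
Items = 2.8444 × 46 ≈ 130.84 → 131

131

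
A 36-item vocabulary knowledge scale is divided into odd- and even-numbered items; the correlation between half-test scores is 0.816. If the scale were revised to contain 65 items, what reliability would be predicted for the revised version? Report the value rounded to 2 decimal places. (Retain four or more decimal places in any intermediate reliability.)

Full-test reliability from the split-half r: r_full = 2(0.816)/(1 + 0.816) = 0.8987
Then adjust to 65 items: n = 65/36 = 1.8056
r_new = n·r_full / (1 + (n − 1)·r_full) = 1.6227 / 1.7240 ≈ 0.9412

0.94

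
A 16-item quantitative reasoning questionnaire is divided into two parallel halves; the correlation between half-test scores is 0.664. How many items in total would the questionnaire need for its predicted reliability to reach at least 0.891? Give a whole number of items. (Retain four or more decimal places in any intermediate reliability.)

r_full = 2(0.664)/(1 + 0.664) = 0.7981
Solve Spearman-Brown for n: n = 0.891(1 − 0.7981) / [0.7981(1 − 0.891)] = 2.0679
Items = 2.0679 × 16 ≈ 33.09 → 34

34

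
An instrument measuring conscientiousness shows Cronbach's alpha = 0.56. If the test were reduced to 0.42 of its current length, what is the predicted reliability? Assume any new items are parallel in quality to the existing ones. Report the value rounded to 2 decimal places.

0.35

By Spearman-Brown, r_new = n r / (1 + (n − 1) r).
r_new = (0.42 × 0.56) / (1 + (0.42 − 1) × 0.56)
     = 0.2352 / 0.6752 = 0.3483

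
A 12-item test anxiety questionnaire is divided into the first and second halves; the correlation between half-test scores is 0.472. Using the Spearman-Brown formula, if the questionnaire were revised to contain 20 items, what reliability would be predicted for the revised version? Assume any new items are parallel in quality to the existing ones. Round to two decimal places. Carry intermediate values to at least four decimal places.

Spearman-Brown correction (n = 2): r_full = 2·0.472/(1 + 0.472) = 0.6413
Length factor from 12 to 20 items: n = 20/12 = 1.6667
r_new = n·r_full / (1 + (n − 1)·r_full) = 1.0689 / 1.4276 ≈ 0.7487

0.75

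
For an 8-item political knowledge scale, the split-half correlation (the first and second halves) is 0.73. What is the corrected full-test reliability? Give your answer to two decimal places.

r_full = 2r_hh / (1 + r_hh) = 2 × 0.73 / (1 + 0.73)
r_full = 1.4600 / 1.7300 ≈ 0.8439

0.84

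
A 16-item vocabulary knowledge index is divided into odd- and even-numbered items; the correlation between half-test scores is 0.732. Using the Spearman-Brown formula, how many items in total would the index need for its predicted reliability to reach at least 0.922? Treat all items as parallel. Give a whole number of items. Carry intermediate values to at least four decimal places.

r_full = 2(0.732)/(1 + 0.732) = 0.8453
Solve Spearman-Brown for n: n = 0.922(1 − 0.8453) / [0.8453(1 − 0.922)] = 2.1633
Items = 2.1633 × 16 ≈ 34.61 → 35

35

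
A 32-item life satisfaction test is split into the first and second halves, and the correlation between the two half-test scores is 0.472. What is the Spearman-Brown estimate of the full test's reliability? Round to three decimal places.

r_full = 2r_hh / (1 + r_hh) = 2 × 0.472 / (1 + 0.472)
       = 0.9440 / 1.4720 = 0.6413

0.641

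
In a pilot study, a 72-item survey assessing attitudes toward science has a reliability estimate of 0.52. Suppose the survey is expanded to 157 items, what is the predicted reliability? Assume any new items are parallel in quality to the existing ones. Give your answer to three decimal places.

0.703

n = 157/72 = 2.1806
r_new = (2.1806 × 0.52) / (1 + (2.1806 − 1) × 0.52)
     = 1.1339 / 1.6139 = 0.7026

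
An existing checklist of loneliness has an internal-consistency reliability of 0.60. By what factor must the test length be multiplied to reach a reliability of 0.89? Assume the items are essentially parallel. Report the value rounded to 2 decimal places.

Spearman-Brown solved for the length factor n:
n = r*(1 − r) / [ r (1 − r*) ]
n = 0.89 × (1 − 0.60) / [ 0.60 × (1 − 0.89) ]
  = 0.3560 / 0.0660 = 5.3939

5.39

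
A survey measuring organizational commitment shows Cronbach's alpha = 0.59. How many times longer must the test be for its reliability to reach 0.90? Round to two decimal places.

Rearranging the Spearman-Brown formula for n,
n = r_target (1 − r_old) / [ r_old (1 − r_target) ]
n = [0.90 × 0.41] / [0.59 × 0.10]
n = 0.3690 / 0.0590 ≈ 6.2542

6.25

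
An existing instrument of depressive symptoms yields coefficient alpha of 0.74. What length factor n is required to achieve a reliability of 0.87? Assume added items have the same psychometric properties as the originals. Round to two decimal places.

2.35

n = 0.87(1 − 0.74) / [0.74(1 − 0.87)]
n = 0.2262 / 0.0962 ≈ 2.3514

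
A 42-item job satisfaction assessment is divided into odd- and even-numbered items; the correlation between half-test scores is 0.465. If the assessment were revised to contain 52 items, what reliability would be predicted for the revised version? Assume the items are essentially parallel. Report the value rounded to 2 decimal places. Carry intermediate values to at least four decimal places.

First correct the split-half correlation to full-test reliability: r_full = 2 × 0.465 / (1 + 0.465) ≈ 0.6348
Length factor from 42 to 52 items: n = 52/42 = 1.2381
r_new = n·r_full / (1 + (n − 1)·r_full) = 0.7859 / 1.1511 ≈ 0.6827

0.68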